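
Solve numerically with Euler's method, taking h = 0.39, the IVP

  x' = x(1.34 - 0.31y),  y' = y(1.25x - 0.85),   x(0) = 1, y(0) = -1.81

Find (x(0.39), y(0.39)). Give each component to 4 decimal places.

1.7414, -2.0924

Euler on (x,y): x_{n+1} = x_n + h·x', y_{n+1} = y_n + h·y'.
0.000000: (1.000000, -1.810000); f=(1.901100, -0.724000) → (1.741429, -2.092360)
(x(0.39), y(0.39)) ≈ (1.7414, -2.0924)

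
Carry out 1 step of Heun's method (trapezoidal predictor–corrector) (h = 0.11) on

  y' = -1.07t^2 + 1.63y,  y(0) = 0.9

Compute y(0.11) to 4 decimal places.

1.0751

Heun: k1 = f(t_n, y_n); k2 = f(t_n + h, y_n + h·k1); y_{n+1} = y_n + (h/2)·(k1 + k2).
t=0.000000, y=0.900000:
  k1 = f(0.000000, 0.900000) = 1.467000
  k2 = f(0.110000, 1.061370) = 1.717086
  y ← 0.900000 + (0.11/2)·(1.467000 + 1.717086) = 1.075125
y(0.11) ≈ 1.0751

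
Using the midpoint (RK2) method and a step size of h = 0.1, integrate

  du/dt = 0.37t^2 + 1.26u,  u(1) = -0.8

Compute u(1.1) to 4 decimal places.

Midpoint: k1 = f(t_n, u_n); k2 = f(t_n + h/2, u_n + (h/2)·k1); u_{n+1} = u_n + h·k2.
t=1.000000, u=-0.800000:
  k1 = f(1.000000, -0.800000) = -0.638000
  k2 = f(1.050000, -0.831900) = -0.640269
  u ← -0.800000 + 0.1·(-0.640269) = -0.864027
u(1.1) ≈ -0.8640

-0.8640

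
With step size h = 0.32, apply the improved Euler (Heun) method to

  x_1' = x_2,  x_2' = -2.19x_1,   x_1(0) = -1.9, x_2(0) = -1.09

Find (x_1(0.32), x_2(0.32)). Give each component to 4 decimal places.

Heun on (x_1,x_2): k1 = f(t_n, state_n); k2 = f(t_n + h, state_n + h·k1); state_{n+1} = state_n + (h/2)·(k1 + k2).
0.000000: (-1.900000, -1.090000)
  k1 = (-1.090000, 4.161000)
  predictor → (-2.248800, 0.241520)
  k2 = (0.241520, 4.924872)
  → (-2.035757, 0.363740)
(x_1(0.32), x_2(0.32)) ≈ (-2.0358, 0.3637)

-2.0358, 0.3637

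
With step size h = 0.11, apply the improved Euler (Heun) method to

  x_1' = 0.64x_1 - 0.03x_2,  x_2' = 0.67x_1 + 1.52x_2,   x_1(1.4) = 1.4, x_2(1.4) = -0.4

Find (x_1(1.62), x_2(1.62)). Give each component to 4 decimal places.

Heun on (x_1,x_2): k1 = f(t_n, state_n); k2 = f(t_n + h, state_n + h·k1); state_{n+1} = state_n + (h/2)·(k1 + k2).
1.400000: (1.400000, -0.400000)
  k1 = (0.908000, 0.330000)
  predictor → (1.499880, -0.363700)
  k2 = (0.970834, 0.452096)
  → (1.503336, -0.356985)
1.510000: (1.503336, -0.356985)
  k1 = (0.972845, 0.464618)
  predictor → (1.610349, -0.305877)
  k2 = (1.039800, 0.614001)
  → (1.614031, -0.297661)
(x_1(1.62), x_2(1.62)) ≈ (1.6140, -0.2977)

1.6140, -0.2977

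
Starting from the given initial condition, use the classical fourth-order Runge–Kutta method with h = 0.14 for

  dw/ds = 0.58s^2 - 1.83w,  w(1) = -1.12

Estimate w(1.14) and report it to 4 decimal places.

-0.7843

RK4: k1 = f(s_n, w_n); k2 = f(s_n + h/2, w_n + (h/2)·k1); k3 = f(s_n + h/2, w_n + (h/2)·k2); k4 = f(s_n + h, w_n + h·k3); w_{n+1} = w_n + (h/6)·(k1 + 2k2 + 2k3 + k4).
s=1.000000, w=-1.120000:
  k1 = f(1.000000, -1.120000) = 2.629600
  k2 = f(1.070000, -0.935928) = 2.376790
  k3 = f(1.070000, -0.953625) = 2.409175
  k4 = f(1.140000, -0.782715) = 2.186137
  w ← -1.120000 + (0.14/6)·(k1 + 2k2 + 2k3 + k4) = -0.784288
w(1.14) ≈ -0.7843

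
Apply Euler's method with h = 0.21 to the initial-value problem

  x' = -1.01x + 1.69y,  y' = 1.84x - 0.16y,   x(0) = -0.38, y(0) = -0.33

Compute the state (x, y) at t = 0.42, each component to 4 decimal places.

Euler on (x,y): x_{n+1} = x_n + h·x', y_{n+1} = y_n + h·y'.
0.000000: (-0.380000, -0.330000); f=(-0.173900, -0.646400) → (-0.416519, -0.465744)
0.210000: (-0.416519, -0.465744); f=(-0.366423, -0.691876) → (-0.493468, -0.611038)
(x(0.42), y(0.42)) ≈ (-0.4935, -0.6110)

-0.4935, -0.6110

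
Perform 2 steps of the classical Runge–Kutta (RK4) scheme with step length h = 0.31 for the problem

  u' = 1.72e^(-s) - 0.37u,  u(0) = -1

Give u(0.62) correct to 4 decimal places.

-0.0932

RK4: k1 = f(s_n, u_n); k2 = f(s_n + h/2, u_n + (h/2)·k1); k3 = f(s_n + h/2, u_n + (h/2)·k2); k4 = f(s_n + h, u_n + h·k3); u_{n+1} = u_n + (h/6)·(k1 + 2k2 + 2k3 + k4).
s=0.000000, u=-1.000000:
  k1 = f(0.000000, -1.000000) = 2.090000
  k2 = f(0.155000, -0.676050) = 1.723173
  k3 = f(0.155000, -0.732908) = 1.744210
  k4 = f(0.310000, -0.459295) = 1.431468
  u ← -1.000000 + (0.31/6)·(k1 + 2k2 + 2k3 + k4) = -0.459761
s=0.310000, u=-0.459761:
  k1 = f(0.310000, -0.459761) = 1.431640
  k2 = f(0.465000, -0.237857) = 1.168399
  k3 = f(0.465000, -0.278659) = 1.183496
  k4 = f(0.620000, -0.092877) = 0.959629
  u ← -0.459761 + (0.31/6)·(k1 + 2k2 + 2k3 + k4) = -0.093183
u(0.62) ≈ -0.0932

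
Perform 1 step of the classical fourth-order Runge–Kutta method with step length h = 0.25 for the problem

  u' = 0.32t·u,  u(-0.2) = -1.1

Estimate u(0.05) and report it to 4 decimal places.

-1.0934

RK4: k1 = f(t_n, u_n); k2 = f(t_n + h/2, u_n + (h/2)·k1); k3 = f(t_n + h/2, u_n + (h/2)·k2); k4 = f(t_n + h, u_n + h·k3); u_{n+1} = u_n + (h/6)·(k1 + 2k2 + 2k3 + k4).
t=-0.200000, u=-1.100000:
  k1 = f(-0.200000, -1.100000) = 0.070400
  k2 = f(-0.075000, -1.091200) = 0.026189
  k3 = f(-0.075000, -1.096726) = 0.026321
  k4 = f(0.050000, -1.093420) = -0.017495
  u ← -1.100000 + (0.25/6)·(k1 + 2k2 + 2k3 + k4) = -1.093420
u(0.05) ≈ -1.0934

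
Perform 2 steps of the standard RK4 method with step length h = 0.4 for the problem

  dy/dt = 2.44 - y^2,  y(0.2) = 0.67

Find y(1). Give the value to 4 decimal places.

RK4: k1 = f(t_n, y_n); k2 = f(t_n + h/2, y_n + (h/2)·k1); k3 = f(t_n + h/2, y_n + (h/2)·k2); k4 = f(t_n + h, y_n + h·k3); y_{n+1} = y_n + (h/6)·(k1 + 2k2 + 2k3 + k4).
t=0.200000, y=0.670000:
  k1 = f(0.200000, 0.670000) = 1.991100
  k2 = f(0.400000, 1.068220) = 1.298906
  k3 = f(0.400000, 0.929781) = 1.575507
  k4 = f(0.600000, 1.300203) = 0.749473
  y ← 0.670000 + (0.4/6)·(k1 + 2k2 + 2k3 + k4) = 1.235960
t=0.600000, y=1.235960:
  k1 = f(0.600000, 1.235960) = 0.912403
  k2 = f(0.800000, 1.418441) = 0.428026
  k3 = f(0.800000, 1.321565) = 0.693465
  k4 = f(1.000000, 1.513346) = 0.149784
  y ← 1.235960 + (0.4/6)·(k1 + 2k2 + 2k3 + k4) = 1.456305
y(1) ≈ 1.4563

1.4563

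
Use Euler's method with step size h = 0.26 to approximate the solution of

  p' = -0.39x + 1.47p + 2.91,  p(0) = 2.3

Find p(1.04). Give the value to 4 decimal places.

Euler: p_{n+1} = p_n + h·f(x_n, p_n).
x=0.000000, p=2.300000: f=6.291000 → p ← 2.300000 + 0.26·6.291000 = 3.935660
x=0.260000, p=3.935660: f=8.594020 → p ← 3.935660 + 0.26·8.594020 = 6.170105
x=0.520000, p=6.170105: f=11.777255 → p ← 6.170105 + 0.26·11.777255 = 9.232191
x=0.780000, p=9.232191: f=16.177121 → p ← 9.232191 + 0.26·16.177121 = 13.438243
p(1.04) ≈ 13.4382

13.4382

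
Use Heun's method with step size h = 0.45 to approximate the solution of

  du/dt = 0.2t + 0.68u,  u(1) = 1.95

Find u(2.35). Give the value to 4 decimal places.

5.5032

Heun: k1 = f(t_n, u_n); k2 = f(t_n + h, u_n + h·k1); u_{n+1} = u_n + (h/2)·(k1 + k2).
t=1.000000, u=1.950000:
  k1 = f(1.000000, 1.950000) = 1.526000
  k2 = f(1.450000, 2.636700) = 2.082956
  u ← 1.950000 + (0.45/2)·(1.526000 + 2.082956) = 2.762015
t=1.450000, u=2.762015:
  k1 = f(1.450000, 2.762015) = 2.168170
  k2 = f(1.900000, 3.737692) = 2.921630
  u ← 2.762015 + (0.45/2)·(2.168170 + 2.921630) = 3.907220
t=1.900000, u=3.907220:
  k1 = f(1.900000, 3.907220) = 3.036910
  k2 = f(2.350000, 5.273830) = 4.056204
  u ← 3.907220 + (0.45/2)·(3.036910 + 4.056204) = 5.503171
u(2.35) ≈ 5.5032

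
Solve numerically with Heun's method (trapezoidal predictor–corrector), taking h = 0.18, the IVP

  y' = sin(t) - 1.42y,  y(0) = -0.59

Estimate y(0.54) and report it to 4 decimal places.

-0.1633

Heun: k1 = f(t_n, y_n); k2 = f(t_n + h, y_n + h·k1); y_{n+1} = y_n + (h/2)·(k1 + k2).
t=0.000000, y=-0.590000:
  k1 = f(0.000000, -0.590000) = 0.837800
  k2 = f(0.180000, -0.439196) = 0.802688
  y ← -0.590000 + (0.18/2)·(0.837800 + 0.802688) = -0.442356
t=0.180000, y=-0.442356:
  k1 = f(0.180000, -0.442356) = 0.807175
  k2 = f(0.360000, -0.297065) = 0.774106
  y ← -0.442356 + (0.18/2)·(0.807175 + 0.774106) = -0.300041
t=0.360000, y=-0.300041:
  k1 = f(0.360000, -0.300041) = 0.778332
  k2 = f(0.540000, -0.159941) = 0.741252
  y ← -0.300041 + (0.18/2)·(0.778332 + 0.741252) = -0.163278
y(0.54) ≈ -0.1633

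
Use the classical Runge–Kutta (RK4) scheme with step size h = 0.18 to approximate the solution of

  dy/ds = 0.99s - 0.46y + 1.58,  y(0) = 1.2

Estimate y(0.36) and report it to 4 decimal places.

1.6018

RK4: k1 = f(s_n, y_n); k2 = f(s_n + h/2, y_n + (h/2)·k1); k3 = f(s_n + h/2, y_n + (h/2)·k2); k4 = f(s_n + h, y_n + h·k3); y_{n+1} = y_n + (h/6)·(k1 + 2k2 + 2k3 + k4).
s=0.000000, y=1.200000:
  k1 = f(0.000000, 1.200000) = 1.028000
  k2 = f(0.090000, 1.292520) = 1.074541
  k3 = f(0.090000, 1.296709) = 1.072614
  k4 = f(0.180000, 1.393071) = 1.117388
  y ← 1.200000 + (0.18/6)·(k1 + 2k2 + 2k3 + k4) = 1.393191
s=0.180000, y=1.393191:
  k1 = f(0.180000, 1.393191) = 1.117332
  k2 = f(0.270000, 1.493751) = 1.160175
  k3 = f(0.270000, 1.497607) = 1.158401
  k4 = f(0.360000, 1.601703) = 1.199617
  y ← 1.393191 + (0.18/6)·(k1 + 2k2 + 2k3 + k4) = 1.601814
y(0.36) ≈ 1.6018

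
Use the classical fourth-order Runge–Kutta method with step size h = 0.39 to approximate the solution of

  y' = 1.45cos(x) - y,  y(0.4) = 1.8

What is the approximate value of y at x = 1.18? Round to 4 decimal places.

1.3361

RK4: k1 = f(x_n, y_n); k2 = f(x_n + h/2, y_n + (h/2)·k1); k3 = f(x_n + h/2, y_n + (h/2)·k2); k4 = f(x_n + h, y_n + h·k3); y_{n+1} = y_n + (h/6)·(k1 + 2k2 + 2k3 + k4).
x=0.400000, y=1.800000:
  k1 = f(0.400000, 1.800000) = -0.464462
  k2 = f(0.595000, 1.709430) = -0.508615
  k3 = f(0.595000, 1.700820) = -0.500005
  k4 = f(0.790000, 1.604998) = -0.584422
  y ← 1.800000 + (0.39/6)·(k1 + 2k2 + 2k3 + k4) = 1.600702
x=0.790000, y=1.600702:
  k1 = f(0.790000, 1.600702) = -0.580126
  k2 = f(0.985000, 1.487577) = -0.685926
  k3 = f(0.985000, 1.466946) = -0.665295
  k4 = f(1.180000, 1.341237) = -0.788896
  y ← 1.600702 + (0.39/6)·(k1 + 2k2 + 2k3 + k4) = 1.336057
y(1.18) ≈ 1.3361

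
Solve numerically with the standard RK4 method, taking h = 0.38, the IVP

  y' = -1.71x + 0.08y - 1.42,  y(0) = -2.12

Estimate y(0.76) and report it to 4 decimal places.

-3.8696

RK4: k1 = f(x_n, y_n); k2 = f(x_n + h/2, y_n + (h/2)·k1); k3 = f(x_n + h/2, y_n + (h/2)·k2); k4 = f(x_n + h, y_n + h·k3); y_{n+1} = y_n + (h/6)·(k1 + 2k2 + 2k3 + k4).
x=0.000000, y=-2.120000:
  k1 = f(0.000000, -2.120000) = -1.589600
  k2 = f(0.190000, -2.422024) = -1.938662
  k3 = f(0.190000, -2.488346) = -1.943968
  k4 = f(0.380000, -2.858708) = -2.298497
  y ← -2.120000 + (0.38/6)·(k1 + 2k2 + 2k3 + k4) = -2.858046
x=0.380000, y=-2.858046:
  k1 = f(0.380000, -2.858046) = -2.298444
  k2 = f(0.570000, -3.294750) = -2.658280
  k3 = f(0.570000, -3.363119) = -2.663750
  k4 = f(0.760000, -3.870271) = -3.029222
  y ← -2.858046 + (0.38/6)·(k1 + 2k2 + 2k3 + k4) = -3.869588
y(0.76) ≈ -3.8696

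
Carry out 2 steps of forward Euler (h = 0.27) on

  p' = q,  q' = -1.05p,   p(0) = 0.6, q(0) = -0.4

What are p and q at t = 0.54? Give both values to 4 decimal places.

0.3381, -0.7096

Euler on (p,q): p_{n+1} = p_n + h·p', q_{n+1} = q_n + h·q'.
0.000000: (0.600000, -0.400000); f=(-0.400000, -0.630000) → (0.492000, -0.570100)
0.270000: (0.492000, -0.570100); f=(-0.570100, -0.516600) → (0.338073, -0.709582)
(p(0.54), q(0.54)) ≈ (0.3381, -0.7096)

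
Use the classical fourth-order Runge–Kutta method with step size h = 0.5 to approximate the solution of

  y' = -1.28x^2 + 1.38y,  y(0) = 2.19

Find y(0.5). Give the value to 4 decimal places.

4.2989

RK4: k1 = f(x_n, y_n); k2 = f(x_n + h/2, y_n + (h/2)·k1); k3 = f(x_n + h/2, y_n + (h/2)·k2); k4 = f(x_n + h, y_n + h·k3); y_{n+1} = y_n + (h/6)·(k1 + 2k2 + 2k3 + k4).
x=0.000000, y=2.190000:
  k1 = f(0.000000, 2.190000) = 3.022200
  k2 = f(0.250000, 2.945550) = 3.984859
  k3 = f(0.250000, 3.186215) = 4.316976
  k4 = f(0.500000, 4.348488) = 5.680914
  y ← 2.190000 + (0.5/6)·(k1 + 2k2 + 2k3 + k4) = 4.298899
y(0.5) ≈ 4.2989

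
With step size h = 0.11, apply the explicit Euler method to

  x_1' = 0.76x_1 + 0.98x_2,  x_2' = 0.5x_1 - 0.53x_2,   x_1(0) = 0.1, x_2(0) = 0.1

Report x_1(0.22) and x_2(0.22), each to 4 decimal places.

Euler on (x_1,x_2): x_1_{n+1} = x_1_n + h·x_1', x_2_{n+1} = x_2_n + h·x_2'.
0.000000: (0.100000, 0.100000); f=(0.174000, -0.003000) → (0.119140, 0.099670)
0.110000: (0.119140, 0.099670); f=(0.188223, 0.006745) → (0.139845, 0.100412)
(x_1(0.22), x_2(0.22)) ≈ (0.1398, 0.1004)

0.1398, 0.1004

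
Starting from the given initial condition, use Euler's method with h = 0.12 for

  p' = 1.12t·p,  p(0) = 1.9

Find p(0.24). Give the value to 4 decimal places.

Euler: p_{n+1} = p_n + h·f(t_n, p_n).
t=0.000000, p=1.900000: f=0.000000 → p ← 1.900000 + 0.12·0.000000 = 1.900000
t=0.120000, p=1.900000: f=0.255360 → p ← 1.900000 + 0.12·0.255360 = 1.930643
p(0.24) ≈ 1.9306

1.9306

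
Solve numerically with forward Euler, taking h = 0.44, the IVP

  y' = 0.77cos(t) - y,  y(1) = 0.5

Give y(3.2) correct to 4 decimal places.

-0.4227

Euler: y_{n+1} = y_n + h·f(t_n, y_n).
t=1.000000, y=0.500000: f=-0.083967 → y ← 0.500000 + 0.44·(-0.083967) = 0.463054
t=1.440000, y=0.463054: f=-0.362628 → y ← 0.463054 + 0.44·(-0.362628) = 0.303498
t=1.880000, y=0.303498: f=-0.537809 → y ← 0.303498 + 0.44·(-0.537809) = 0.066862
t=2.320000, y=0.066862: f=-0.591275 → y ← 0.066862 + 0.44·(-0.591275) = -0.193299
t=2.760000, y=-0.193299: f=-0.521317 → y ← -0.193299 + 0.44·(-0.521317) = -0.422678
y(3.2) ≈ -0.4227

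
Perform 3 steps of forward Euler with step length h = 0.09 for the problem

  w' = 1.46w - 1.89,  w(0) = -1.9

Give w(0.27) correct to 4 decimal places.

Euler: w_{n+1} = w_n + h·f(t_n, w_n).
t=0.000000, w=-1.900000: f=-4.664000 → w ← -1.900000 + 0.09·(-4.664000) = -2.319760
t=0.090000, w=-2.319760: f=-5.276850 → w ← -2.319760 + 0.09·(-5.276850) = -2.794676
t=0.180000, w=-2.794676: f=-5.970228 → w ← -2.794676 + 0.09·(-5.970228) = -3.331997
w(0.27) ≈ -3.3320

-3.3320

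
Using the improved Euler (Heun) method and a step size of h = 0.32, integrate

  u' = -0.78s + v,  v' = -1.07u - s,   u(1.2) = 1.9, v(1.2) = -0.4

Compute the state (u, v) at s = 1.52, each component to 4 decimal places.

1.2670, -1.4126

Heun on (u,v): k1 = f(s_n, state_n); k2 = f(s_n + h, state_n + h·k1); state_{n+1} = state_n + (h/2)·(k1 + k2).
1.200000: (1.900000, -0.400000)
  k1 = (-1.336000, -3.233000)
  predictor → (1.472480, -1.434560)
  k2 = (-2.620160, -3.095554)
  → (1.267014, -1.412569)
(u(1.52), v(1.52)) ≈ (1.2670, -1.4126)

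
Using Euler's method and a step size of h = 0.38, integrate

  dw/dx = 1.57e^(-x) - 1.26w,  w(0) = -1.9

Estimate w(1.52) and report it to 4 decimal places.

0.3913

Euler: w_{n+1} = w_n + h·f(x_n, w_n).
x=0.000000, w=-1.900000: f=3.964000 → w ← -1.900000 + 0.38·3.964000 = -0.393680
x=0.380000, w=-0.393680: f=1.569699 → w ← -0.393680 + 0.38·1.569699 = 0.202806
x=0.760000, w=0.202806: f=0.478701 → w ← 0.202806 + 0.38·0.478701 = 0.384712
x=1.140000, w=0.384712: f=0.017379 → w ← 0.384712 + 0.38·0.017379 = 0.391316
w(1.52) ≈ 0.3913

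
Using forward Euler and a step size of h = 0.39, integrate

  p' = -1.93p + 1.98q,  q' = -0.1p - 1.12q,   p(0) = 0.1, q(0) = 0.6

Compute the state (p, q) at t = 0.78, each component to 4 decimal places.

Euler on (p,q): p_{n+1} = p_n + h·p', q_{n+1} = q_n + h·q'.
0.000000: (0.100000, 0.600000); f=(0.995000, -0.682000) → (0.488050, 0.334020)
0.390000: (0.488050, 0.334020); f=(-0.280577, -0.422907) → (0.378625, 0.169086)
(p(0.78), q(0.78)) ≈ (0.3786, 0.1691)

0.3786, 0.1691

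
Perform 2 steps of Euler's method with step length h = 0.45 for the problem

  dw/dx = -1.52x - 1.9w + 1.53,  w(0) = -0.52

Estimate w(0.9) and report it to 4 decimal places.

Euler: w_{n+1} = w_n + h·f(x_n, w_n).
x=0.000000, w=-0.520000: f=2.518000 → w ← -0.520000 + 0.45·2.518000 = 0.613100
x=0.450000, w=0.613100: f=-0.318890 → w ← 0.613100 + 0.45·(-0.318890) = 0.469600
w(0.9) ≈ 0.4696

0.4696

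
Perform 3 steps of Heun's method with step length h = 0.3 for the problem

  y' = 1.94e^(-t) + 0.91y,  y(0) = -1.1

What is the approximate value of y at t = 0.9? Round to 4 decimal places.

Heun: k1 = f(t_n, y_n); k2 = f(t_n + h, y_n + h·k1); y_{n+1} = y_n + (h/2)·(k1 + k2).
t=0.000000, y=-1.100000:
  k1 = f(0.000000, -1.100000) = 0.939000
  k2 = f(0.300000, -0.818300) = 0.692534
  y ← -1.100000 + (0.3/2)·(0.939000 + 0.692534) = -0.855270
t=0.300000, y=-0.855270:
  k1 = f(0.300000, -0.855270) = 0.658892
  k2 = f(0.600000, -0.657602) = 0.466276
  y ← -0.855270 + (0.3/2)·(0.658892 + 0.466276) = -0.686495
t=0.600000, y=-0.686495:
  k1 = f(0.600000, -0.686495) = 0.439984
  k2 = f(0.900000, -0.554499) = 0.284151
  y ← -0.686495 + (0.3/2)·(0.439984 + 0.284151) = -0.577874
y(0.9) ≈ -0.5779

-0.5779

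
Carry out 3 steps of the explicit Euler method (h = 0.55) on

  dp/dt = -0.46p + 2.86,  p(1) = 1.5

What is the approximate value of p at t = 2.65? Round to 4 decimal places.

4.2510

Euler: p_{n+1} = p_n + h·f(t_n, p_n).
t=1.000000, p=1.500000: f=2.170000 → p ← 1.500000 + 0.55·2.170000 = 2.693500
t=1.550000, p=2.693500: f=1.620990 → p ← 2.693500 + 0.55·1.620990 = 3.585045
t=2.100000, p=3.585045: f=1.210880 → p ← 3.585045 + 0.55·1.210880 = 4.251028
p(2.65) ≈ 4.2510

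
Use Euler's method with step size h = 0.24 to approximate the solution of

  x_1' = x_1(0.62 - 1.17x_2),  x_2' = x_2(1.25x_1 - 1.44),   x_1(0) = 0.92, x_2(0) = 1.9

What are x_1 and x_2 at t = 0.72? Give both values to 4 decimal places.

Euler on (x_1,x_2): x_1_{n+1} = x_1_n + h·x_1', x_2_{n+1} = x_2_n + h·x_2'.
0.000000: (0.920000, 1.900000); f=(-1.474760, -0.551000) → (0.566058, 1.767760)
0.240000: (0.566058, 1.767760); f=(-0.819809, -1.294757) → (0.369303, 1.457018)
0.480000: (0.369303, 1.457018); f=(-0.400588, -1.425504) → (0.273162, 1.114897)
(x_1(0.72), x_2(0.72)) ≈ (0.2732, 1.1149)

0.2732, 1.1149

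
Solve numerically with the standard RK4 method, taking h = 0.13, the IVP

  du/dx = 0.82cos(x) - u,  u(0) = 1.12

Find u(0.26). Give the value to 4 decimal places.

1.0491

RK4: k1 = f(x_n, u_n); k2 = f(x_n + h/2, u_n + (h/2)·k1); k3 = f(x_n + h/2, u_n + (h/2)·k2); k4 = f(x_n + h, u_n + h·k3); u_{n+1} = u_n + (h/6)·(k1 + 2k2 + 2k3 + k4).
x=0.000000, u=1.120000:
  k1 = f(0.000000, 1.120000) = -0.300000
  k2 = f(0.065000, 1.100500) = -0.282232
  k3 = f(0.065000, 1.101655) = -0.283387
  k4 = f(0.130000, 1.083160) = -0.270079
  u ← 1.120000 + (0.13/6)·(k1 + 2k2 + 2k3 + k4) = 1.083138
x=0.130000, u=1.083138:
  k1 = f(0.130000, 1.083138) = -0.270057
  k2 = f(0.195000, 1.065584) = -0.261125
  k3 = f(0.195000, 1.066165) = -0.261706
  k4 = f(0.260000, 1.049116) = -0.256677
  u ← 1.083138 + (0.13/6)·(k1 + 2k2 + 2k3 + k4) = 1.049070
u(0.26) ≈ 1.0491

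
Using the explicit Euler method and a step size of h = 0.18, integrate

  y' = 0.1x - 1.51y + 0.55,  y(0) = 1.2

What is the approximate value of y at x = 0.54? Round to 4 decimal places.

0.6958

Euler: y_{n+1} = y_n + h·f(x_n, y_n).
x=0.000000, y=1.200000: f=-1.262000 → y ← 1.200000 + 0.18·(-1.262000) = 0.972840
x=0.180000, y=0.972840: f=-0.900988 → y ← 0.972840 + 0.18·(-0.900988) = 0.810662
x=0.360000, y=0.810662: f=-0.638100 → y ← 0.810662 + 0.18·(-0.638100) = 0.695804
y(0.54) ≈ 0.6958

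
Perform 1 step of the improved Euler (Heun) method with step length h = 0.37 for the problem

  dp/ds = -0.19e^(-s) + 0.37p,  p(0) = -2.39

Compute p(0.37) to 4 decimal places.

Heun: k1 = f(s_n, p_n); k2 = f(s_n + h, p_n + h·k1); p_{n+1} = p_n + (h/2)·(k1 + k2).
s=0.000000, p=-2.390000:
  k1 = f(0.000000, -2.390000) = -1.074300
  k2 = f(0.370000, -2.787491) = -1.162611
  p ← -2.390000 + (0.37/2)·(-1.074300 + (-1.162611)) = -2.803829
p(0.37) ≈ -2.8038

-2.8038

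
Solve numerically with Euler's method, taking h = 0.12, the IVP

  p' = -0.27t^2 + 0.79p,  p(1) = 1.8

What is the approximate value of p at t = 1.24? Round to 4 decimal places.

Euler: p_{n+1} = p_n + h·f(t_n, p_n).
t=1.000000, p=1.800000: f=1.152000 → p ← 1.800000 + 0.12·1.152000 = 1.938240
t=1.120000, p=1.938240: f=1.192522 → p ← 1.938240 + 0.12·1.192522 = 2.081343
p(1.24) ≈ 2.0813

2.0813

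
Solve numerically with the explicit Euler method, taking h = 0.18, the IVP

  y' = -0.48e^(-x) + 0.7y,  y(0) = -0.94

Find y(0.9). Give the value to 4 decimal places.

Euler: y_{n+1} = y_n + h·f(x_n, y_n).
x=0.000000, y=-0.940000: f=-1.138000 → y ← -0.940000 + 0.18·(-1.138000) = -1.144840
x=0.180000, y=-1.144840: f=-1.202318 → y ← -1.144840 + 0.18·(-1.202318) = -1.361257
x=0.360000, y=-1.361257: f=-1.287765 → y ← -1.361257 + 0.18·(-1.287765) = -1.593055
x=0.540000, y=-1.593055: f=-1.394858 → y ← -1.593055 + 0.18·(-1.394858) = -1.844129
x=0.720000, y=-1.844129: f=-1.524532 → y ← -1.844129 + 0.18·(-1.524532) = -2.118545
y(0.9) ≈ -2.1185

-2.1185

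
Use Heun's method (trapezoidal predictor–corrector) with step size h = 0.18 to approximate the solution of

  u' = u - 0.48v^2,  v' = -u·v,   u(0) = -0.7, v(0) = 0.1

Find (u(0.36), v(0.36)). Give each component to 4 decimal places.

Heun on (u,v): k1 = f(t_n, state_n); k2 = f(t_n + h, state_n + h·k1); state_{n+1} = state_n + (h/2)·(k1 + k2).
0.000000: (-0.700000, 0.100000)
  k1 = (-0.704800, 0.070000)
  predictor → (-0.826864, 0.112600)
  k2 = (-0.832950, 0.093105)
  → (-0.838397, 0.114679)
0.180000: (-0.838397, 0.114679)
  k1 = (-0.844710, 0.096147)
  predictor → (-0.990445, 0.131986)
  k2 = (-0.998807, 0.130725)
  → (-1.004314, 0.135098)
(u(0.36), v(0.36)) ≈ (-1.0043, 0.1351)

-1.0043, 0.1351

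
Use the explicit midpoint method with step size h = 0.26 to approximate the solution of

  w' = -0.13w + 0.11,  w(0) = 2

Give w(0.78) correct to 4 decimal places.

1.8888

Midpoint: k1 = f(x_n, w_n); k2 = f(x_n + h/2, w_n + (h/2)·k1); w_{n+1} = w_n + h·k2.
x=0.000000, w=2.000000:
  k1 = f(0.000000, 2.000000) = -0.150000
  k2 = f(0.130000, 1.980500) = -0.147465
  w ← 2.000000 + 0.26·(-0.147465) = 1.961659
x=0.260000, w=1.961659:
  k1 = f(0.260000, 1.961659) = -0.145016
  k2 = f(0.390000, 1.942807) = -0.142565
  w ← 1.961659 + 0.26·(-0.142565) = 1.924592
x=0.520000, w=1.924592:
  k1 = f(0.520000, 1.924592) = -0.140197
  k2 = f(0.650000, 1.906367) = -0.137828
  w ← 1.924592 + 0.26·(-0.137828) = 1.888757
w(0.78) ≈ 1.8888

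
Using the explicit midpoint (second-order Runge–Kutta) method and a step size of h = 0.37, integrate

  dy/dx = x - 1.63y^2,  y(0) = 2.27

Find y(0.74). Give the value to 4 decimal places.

Midpoint: k1 = f(x_n, y_n); k2 = f(x_n + h/2, y_n + (h/2)·k1); y_{n+1} = y_n + h·k2.
x=0.000000, y=2.270000:
  k1 = f(0.000000, 2.270000) = -8.399227
  k2 = f(0.185000, 0.716143) = -0.650963
  y ← 2.270000 + 0.37·(-0.650963) = 2.029144
x=0.370000, y=2.029144:
  k1 = f(0.370000, 2.029144) = -6.341401
  k2 = f(0.555000, 0.855984) = -0.639316
  y ← 2.029144 + 0.37·(-0.639316) = 1.792597
y(0.74) ≈ 1.7926

1.7926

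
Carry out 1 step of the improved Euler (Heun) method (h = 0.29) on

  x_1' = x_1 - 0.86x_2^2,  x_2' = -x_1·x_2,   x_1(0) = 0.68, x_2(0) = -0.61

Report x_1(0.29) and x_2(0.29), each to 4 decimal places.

0.8160, -0.4942

Heun on (x_1,x_2): k1 = f(s_n, state_n); k2 = f(s_n + h, state_n + h·k1); state_{n+1} = state_n + (h/2)·(k1 + k2).
0.000000: (0.680000, -0.610000)
  k1 = (0.359994, 0.414800)
  predictor → (0.784398, -0.489708)
  k2 = (0.578158, 0.384126)
  → (0.816032, -0.494156)
(x_1(0.29), x_2(0.29)) ≈ (0.8160, -0.4942)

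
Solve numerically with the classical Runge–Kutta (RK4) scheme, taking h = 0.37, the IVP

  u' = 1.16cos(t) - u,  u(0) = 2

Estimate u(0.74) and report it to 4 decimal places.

1.4969

RK4: k1 = f(t_n, u_n); k2 = f(t_n + h/2, u_n + (h/2)·k1); k3 = f(t_n + h/2, u_n + (h/2)·k2); k4 = f(t_n + h, u_n + h·k3); u_{n+1} = u_n + (h/6)·(k1 + 2k2 + 2k3 + k4).
t=0.000000, u=2.000000:
  k1 = f(0.000000, 2.000000) = -0.840000
  k2 = f(0.185000, 1.844600) = -0.704394
  k3 = f(0.185000, 1.869687) = -0.729481
  k4 = f(0.370000, 1.730092) = -0.648592
  u ← 2.000000 + (0.37/6)·(k1 + 2k2 + 2k3 + k4) = 1.731359
t=0.370000, u=1.731359:
  k1 = f(0.370000, 1.731359) = -0.649859
  k2 = f(0.555000, 1.611135) = -0.625250
  k3 = f(0.555000, 1.615688) = -0.629803
  k4 = f(0.740000, 1.498332) = -0.641708
  u ← 1.731359 + (0.37/6)·(k1 + 2k2 + 2k3 + k4) = 1.496922
u(0.74) ≈ 1.4969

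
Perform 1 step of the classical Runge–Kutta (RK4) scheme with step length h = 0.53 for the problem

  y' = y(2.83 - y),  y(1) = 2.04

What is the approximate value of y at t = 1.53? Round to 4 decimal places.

RK4: k1 = f(t_n, y_n); k2 = f(t_n + h/2, y_n + (h/2)·k1); k3 = f(t_n + h/2, y_n + (h/2)·k2); k4 = f(t_n + h, y_n + h·k3); y_{n+1} = y_n + (h/6)·(k1 + 2k2 + 2k3 + k4).
t=1.000000, y=2.040000:
  k1 = f(1.000000, 2.040000) = 1.611600
  k2 = f(1.265000, 2.467074) = 0.895365
  k3 = f(1.265000, 2.277272) = 1.258712
  k4 = f(1.530000, 2.707118) = 0.332657
  y ← 2.040000 + (0.53/6)·(k1 + 2k2 + 2k3 + k4) = 2.592296
y(1.53) ≈ 2.5923

2.5923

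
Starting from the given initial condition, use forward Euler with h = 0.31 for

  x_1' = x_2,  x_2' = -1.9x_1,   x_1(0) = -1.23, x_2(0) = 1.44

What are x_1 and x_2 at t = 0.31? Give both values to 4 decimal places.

-0.7836, 2.1645

Euler on (x_1,x_2): x_1_{n+1} = x_1_n + h·x_1', x_2_{n+1} = x_2_n + h·x_2'.
0.000000: (-1.230000, 1.440000); f=(1.440000, 2.337000) → (-0.783600, 2.164470)
(x_1(0.31), x_2(0.31)) ≈ (-0.7836, 2.1645)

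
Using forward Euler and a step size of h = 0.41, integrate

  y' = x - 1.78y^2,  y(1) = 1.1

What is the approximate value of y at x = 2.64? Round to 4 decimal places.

1.1602

Euler: y_{n+1} = y_n + h·f(x_n, y_n).
x=1.000000, y=1.100000: f=-1.153800 → y ← 1.100000 + 0.41·(-1.153800) = 0.626942
x=1.410000, y=0.626942: f=0.710360 → y ← 0.626942 + 0.41·0.710360 = 0.918190
x=1.820000, y=0.918190: f=0.319332 → y ← 0.918190 + 0.41·0.319332 = 1.049116
x=2.230000, y=1.049116: f=0.270855 → y ← 1.049116 + 0.41·0.270855 = 1.160166
y(2.64) ≈ 1.1602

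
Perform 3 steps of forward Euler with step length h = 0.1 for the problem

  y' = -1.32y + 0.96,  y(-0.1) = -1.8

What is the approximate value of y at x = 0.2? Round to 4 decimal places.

-0.9255

Euler: y_{n+1} = y_n + h·f(x_n, y_n).
x=-0.100000, y=-1.800000: f=3.336000 → y ← -1.800000 + 0.1·3.336000 = -1.466400
x=0.000000, y=-1.466400: f=2.895648 → y ← -1.466400 + 0.1·2.895648 = -1.176835
x=0.100000, y=-1.176835: f=2.513422 → y ← -1.176835 + 0.1·2.513422 = -0.925493
y(0.2) ≈ -0.9255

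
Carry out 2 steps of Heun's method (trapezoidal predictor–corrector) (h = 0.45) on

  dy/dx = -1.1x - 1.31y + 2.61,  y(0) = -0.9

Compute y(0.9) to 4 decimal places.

Heun: k1 = f(x_n, y_n); k2 = f(x_n + h, y_n + h·k1); y_{n+1} = y_n + (h/2)·(k1 + k2).
x=0.000000, y=-0.900000:
  k1 = f(0.000000, -0.900000) = 3.789000
  k2 = f(0.450000, 0.805050) = 1.060384
  y ← -0.900000 + (0.45/2)·(3.789000 + 1.060384) = 0.191112
x=0.450000, y=0.191112:
  k1 = f(0.450000, 0.191112) = 1.864644
  k2 = f(0.900000, 1.030201) = 0.270436
  y ← 0.191112 + (0.45/2)·(1.864644 + 0.270436) = 0.671505
y(0.9) ≈ 0.6715

0.6715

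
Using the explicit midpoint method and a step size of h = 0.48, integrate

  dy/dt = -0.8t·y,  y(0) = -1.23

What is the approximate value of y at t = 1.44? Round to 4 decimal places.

Midpoint: k1 = f(t_n, y_n); k2 = f(t_n + h/2, y_n + (h/2)·k1); y_{n+1} = y_n + h·k2.
t=0.000000, y=-1.230000:
  k1 = f(0.000000, -1.230000) = 0.000000
  k2 = f(0.240000, -1.230000) = 0.236160
  y ← -1.230000 + 0.48·0.236160 = -1.116643
t=0.480000, y=-1.116643:
  k1 = f(0.480000, -1.116643) = 0.428791
  k2 = f(0.720000, -1.013733) = 0.583910
  y ← -1.116643 + 0.48·0.583910 = -0.836366
t=0.960000, y=-0.836366:
  k1 = f(0.960000, -0.836366) = 0.642329
  k2 = f(1.200000, -0.682207) = 0.654919
  y ← -0.836366 + 0.48·0.654919 = -0.522005
y(1.44) ≈ -0.5220

-0.5220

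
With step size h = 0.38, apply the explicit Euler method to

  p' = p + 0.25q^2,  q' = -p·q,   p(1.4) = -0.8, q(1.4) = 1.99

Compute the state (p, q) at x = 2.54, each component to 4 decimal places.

Euler on (p,q): p_{n+1} = p_n + h·p', q_{n+1} = q_n + h·q'.
1.400000: (-0.800000, 1.990000); f=(0.190025, 1.592000) → (-0.727791, 2.594960)
1.780000: (-0.727791, 2.594960); f=(0.955664, 1.888587) → (-0.364638, 3.312623)
2.160000: (-0.364638, 3.312623); f=(2.378730, 1.207909) → (0.539279, 3.771629)
(p(2.54), q(2.54)) ≈ (0.5393, 3.7716)

0.5393, 3.7716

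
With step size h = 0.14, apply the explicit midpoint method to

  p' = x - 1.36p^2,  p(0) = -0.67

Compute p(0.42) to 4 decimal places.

-0.9548

Midpoint: k1 = f(x_n, p_n); k2 = f(x_n + h/2, p_n + (h/2)·k1); p_{n+1} = p_n + h·k2.
x=0.000000, p=-0.670000:
  k1 = f(0.000000, -0.670000) = -0.610504
  k2 = f(0.070000, -0.712735) = -0.620869
  p ← -0.670000 + 0.14·(-0.620869) = -0.756922
x=0.140000, p=-0.756922:
  k1 = f(0.140000, -0.756922) = -0.639185
  k2 = f(0.210000, -0.801665) = -0.664026
  p ← -0.756922 + 0.14·(-0.664026) = -0.849885
x=0.280000, p=-0.849885:
  k1 = f(0.280000, -0.849885) = -0.702335
  k2 = f(0.350000, -0.899049) = -0.749272
  p ← -0.849885 + 0.14·(-0.749272) = -0.954783
p(0.42) ≈ -0.9548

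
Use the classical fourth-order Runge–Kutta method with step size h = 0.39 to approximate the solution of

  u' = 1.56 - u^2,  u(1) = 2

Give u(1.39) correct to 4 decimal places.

RK4: k1 = f(t_n, u_n); k2 = f(t_n + h/2, u_n + (h/2)·k1); k3 = f(t_n + h/2, u_n + (h/2)·k2); k4 = f(t_n + h, u_n + h·k3); u_{n+1} = u_n + (h/6)·(k1 + 2k2 + 2k3 + k4).
t=1.000000, u=2.000000:
  k1 = f(1.000000, 2.000000) = -2.440000
  k2 = f(1.195000, 1.524200) = -0.763186
  k3 = f(1.195000, 1.851179) = -1.866863
  k4 = f(1.390000, 1.271923) = -0.057789
  u ← 2.000000 + (0.39/6)·(k1 + 2k2 + 2k3 + k4) = 1.495737
u(1.39) ≈ 1.4957

1.4957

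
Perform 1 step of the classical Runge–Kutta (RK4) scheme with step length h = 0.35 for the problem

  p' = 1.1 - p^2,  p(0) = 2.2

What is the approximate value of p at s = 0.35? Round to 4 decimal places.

1.4823

RK4: k1 = f(s_n, p_n); k2 = f(s_n + h/2, p_n + (h/2)·k1); k3 = f(s_n + h/2, p_n + (h/2)·k2); k4 = f(s_n + h, p_n + h·k3); p_{n+1} = p_n + (h/6)·(k1 + 2k2 + 2k3 + k4).
s=0.000000, p=2.200000:
  k1 = f(0.000000, 2.200000) = -3.740000
  k2 = f(0.175000, 1.545500) = -1.288570
  k3 = f(0.175000, 1.974500) = -2.798651
  k4 = f(0.350000, 1.220472) = -0.389552
  p ← 2.200000 + (0.35/6)·(k1 + 2k2 + 2k3 + k4) = 1.482267
p(0.35) ≈ 1.4823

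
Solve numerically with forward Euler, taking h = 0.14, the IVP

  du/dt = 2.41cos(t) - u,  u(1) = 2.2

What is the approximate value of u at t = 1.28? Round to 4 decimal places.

1.9248

Euler: u_{n+1} = u_n + h·f(t_n, u_n).
t=1.000000, u=2.200000: f=-0.897871 → u ← 2.200000 + 0.14·(-0.897871) = 2.074298
t=1.140000, u=2.074298: f=-1.067895 → u ← 2.074298 + 0.14·(-1.067895) = 1.924793
u(1.28) ≈ 1.9248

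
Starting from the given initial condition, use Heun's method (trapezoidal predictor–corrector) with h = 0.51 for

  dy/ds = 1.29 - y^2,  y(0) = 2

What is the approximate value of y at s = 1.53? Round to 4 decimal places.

Heun: k1 = f(s_n, y_n); k2 = f(s_n + h, y_n + h·k1); y_{n+1} = y_n + (h/2)·(k1 + k2).
s=0.000000, y=2.000000:
  k1 = f(0.000000, 2.000000) = -2.710000
  k2 = f(0.510000, 0.617900) = 0.908200
  y ← 2.000000 + (0.51/2)·(-2.710000 + 0.908200) = 1.540541
s=0.510000, y=1.540541:
  k1 = f(0.510000, 1.540541) = -1.083266
  k2 = f(1.020000, 0.988075) = 0.313708
  y ← 1.540541 + (0.51/2)·(-1.083266 + 0.313708) = 1.344303
s=1.020000, y=1.344303:
  k1 = f(1.020000, 1.344303) = -0.517152
  k2 = f(1.530000, 1.080556) = 0.122399
  y ← 1.344303 + (0.51/2)·(-0.517152 + 0.122399) = 1.243641
y(1.53) ≈ 1.2436

1.2436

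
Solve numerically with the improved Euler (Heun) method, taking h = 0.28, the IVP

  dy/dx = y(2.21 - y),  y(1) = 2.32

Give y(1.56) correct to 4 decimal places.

Heun: k1 = f(x_n, y_n); k2 = f(x_n + h, y_n + h·k1); y_{n+1} = y_n + (h/2)·(k1 + k2).
x=1.000000, y=2.320000:
  k1 = f(1.000000, 2.320000) = -0.255200
  k2 = f(1.280000, 2.248544) = -0.086668
  y ← 2.320000 + (0.28/2)·(-0.255200 + (-0.086668)) = 2.272138
x=1.280000, y=2.272138:
  k1 = f(1.280000, 2.272138) = -0.141187
  k2 = f(1.560000, 2.232606) = -0.050470
  y ← 2.272138 + (0.28/2)·(-0.141187 + (-0.050470)) = 2.245306
y(1.56) ≈ 2.2453

2.2453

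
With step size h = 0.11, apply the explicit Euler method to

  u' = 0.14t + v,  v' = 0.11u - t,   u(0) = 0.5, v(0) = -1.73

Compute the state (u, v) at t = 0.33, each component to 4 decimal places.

-0.0654, -1.7550

Euler on (u,v): u_{n+1} = u_n + h·u', v_{n+1} = v_n + h·v'.
0.000000: (0.500000, -1.730000); f=(-1.730000, 0.055000) → (0.309700, -1.723950)
0.110000: (0.309700, -1.723950); f=(-1.708550, -0.075933) → (0.121759, -1.732303)
0.220000: (0.121759, -1.732303); f=(-1.701503, -0.206606) → (-0.065406, -1.755029)
(u(0.33), v(0.33)) ≈ (-0.0654, -1.7550)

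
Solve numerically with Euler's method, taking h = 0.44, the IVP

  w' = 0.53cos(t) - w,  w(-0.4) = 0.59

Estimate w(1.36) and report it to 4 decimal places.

0.4259

Euler: w_{n+1} = w_n + h·f(t_n, w_n).
t=-0.400000, w=0.590000: f=-0.101838 → w ← 0.590000 + 0.44·(-0.101838) = 0.545191
t=0.040000, w=0.545191: f=-0.015615 → w ← 0.545191 + 0.44·(-0.015615) = 0.538321
t=0.480000, w=0.538321: f=-0.068213 → w ← 0.538321 + 0.44·(-0.068213) = 0.508307
t=0.920000, w=0.508307: f=-0.187222 → w ← 0.508307 + 0.44·(-0.187222) = 0.425929
w(1.36) ≈ 0.4259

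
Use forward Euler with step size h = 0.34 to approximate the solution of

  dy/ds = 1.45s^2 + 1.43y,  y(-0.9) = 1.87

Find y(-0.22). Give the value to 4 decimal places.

4.8785

Euler: y_{n+1} = y_n + h·f(s_n, y_n).
s=-0.900000, y=1.870000: f=3.848600 → y ← 1.870000 + 0.34·3.848600 = 3.178524
s=-0.560000, y=3.178524: f=5.000009 → y ← 3.178524 + 0.34·5.000009 = 4.878527
y(-0.22) ≈ 4.8785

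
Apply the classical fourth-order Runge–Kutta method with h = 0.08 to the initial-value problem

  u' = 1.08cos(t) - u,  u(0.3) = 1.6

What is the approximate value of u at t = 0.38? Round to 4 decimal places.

RK4: k1 = f(t_n, u_n); k2 = f(t_n + h/2, u_n + (h/2)·k1); k3 = f(t_n + h/2, u_n + (h/2)·k2); k4 = f(t_n + h, u_n + h·k3); u_{n+1} = u_n + (h/6)·(k1 + 2k2 + 2k3 + k4).
t=0.300000, u=1.600000:
  k1 = f(0.300000, 1.600000) = -0.568237
  k2 = f(0.340000, 1.577271) = -0.559095
  k3 = f(0.340000, 1.577636) = -0.559461
  k4 = f(0.380000, 1.555243) = -0.552285
  u ← 1.600000 + (0.08/6)·(k1 + 2k2 + 2k3 + k4) = 1.555232
u(0.38) ≈ 1.5552

1.5552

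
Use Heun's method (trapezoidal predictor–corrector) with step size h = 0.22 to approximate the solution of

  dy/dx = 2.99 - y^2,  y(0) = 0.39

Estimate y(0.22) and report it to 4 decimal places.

0.9179

Heun: k1 = f(x_n, y_n); k2 = f(x_n + h, y_n + h·k1); y_{n+1} = y_n + (h/2)·(k1 + k2).
x=0.000000, y=0.390000:
  k1 = f(0.000000, 0.390000) = 2.837900
  k2 = f(0.220000, 1.014338) = 1.961118
  y ← 0.390000 + (0.22/2)·(2.837900 + 1.961118) = 0.917892
y(0.22) ≈ 0.9179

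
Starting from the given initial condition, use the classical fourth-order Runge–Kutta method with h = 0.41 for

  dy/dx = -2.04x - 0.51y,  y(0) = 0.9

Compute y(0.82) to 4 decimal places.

RK4: k1 = f(x_n, y_n); k2 = f(x_n + h/2, y_n + (h/2)·k1); k3 = f(x_n + h/2, y_n + (h/2)·k2); k4 = f(x_n + h, y_n + h·k3); y_{n+1} = y_n + (h/6)·(k1 + 2k2 + 2k3 + k4).
x=0.000000, y=0.900000:
  k1 = f(0.000000, 0.900000) = -0.459000
  k2 = f(0.205000, 0.805905) = -0.829212
  k3 = f(0.205000, 0.730012) = -0.790506
  k4 = f(0.410000, 0.575893) = -1.130105
  y ← 0.900000 + (0.41/6)·(k1 + 2k2 + 2k3 + k4) = 0.570050
x=0.410000, y=0.570050:
  k1 = f(0.410000, 0.570050) = -1.127125
  k2 = f(0.615000, 0.338989) = -1.427484
  k3 = f(0.615000, 0.277415) = -1.396082
  k4 = f(0.820000, -0.002344) = -1.671605
  y ← 0.570050 + (0.41/6)·(k1 + 2k2 + 2k3 + k4) = -0.007084
y(0.82) ≈ -0.0071

-0.0071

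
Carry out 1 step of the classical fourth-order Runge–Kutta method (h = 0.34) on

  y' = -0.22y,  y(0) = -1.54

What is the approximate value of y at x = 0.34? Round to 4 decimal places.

RK4: k1 = f(x_n, y_n); k2 = f(x_n + h/2, y_n + (h/2)·k1); k3 = f(x_n + h/2, y_n + (h/2)·k2); k4 = f(x_n + h, y_n + h·k3); y_{n+1} = y_n + (h/6)·(k1 + 2k2 + 2k3 + k4).
x=0.000000, y=-1.540000:
  k1 = f(0.000000, -1.540000) = 0.338800
  k2 = f(0.170000, -1.482404) = 0.326129
  k3 = f(0.170000, -1.484558) = 0.326603
  k4 = f(0.340000, -1.428955) = 0.314370
  y ← -1.540000 + (0.34/6)·(k1 + 2k2 + 2k3 + k4) = -1.429011
y(0.34) ≈ -1.4290

-1.4290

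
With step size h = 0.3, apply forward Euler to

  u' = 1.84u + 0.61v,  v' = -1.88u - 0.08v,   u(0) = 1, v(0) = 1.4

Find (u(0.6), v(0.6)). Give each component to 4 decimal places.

Euler on (u,v): u_{n+1} = u_n + h·u', v_{n+1} = v_n + h·v'.
0.000000: (1.000000, 1.400000); f=(2.694000, -1.992000) → (1.808200, 0.802400)
0.300000: (1.808200, 0.802400); f=(3.816552, -3.463608) → (2.953166, -0.236682)
(u(0.6), v(0.6)) ≈ (2.9532, -0.2367)

2.9532, -0.2367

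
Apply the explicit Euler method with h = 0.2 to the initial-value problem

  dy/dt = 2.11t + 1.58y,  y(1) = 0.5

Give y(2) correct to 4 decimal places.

Euler: y_{n+1} = y_n + h·f(t_n, y_n).
t=1.000000, y=0.500000: f=2.900000 → y ← 0.500000 + 0.2·2.900000 = 1.080000
t=1.200000, y=1.080000: f=4.238400 → y ← 1.080000 + 0.2·4.238400 = 1.927680
t=1.400000, y=1.927680: f=5.999734 → y ← 1.927680 + 0.2·5.999734 = 3.127627
t=1.600000, y=3.127627: f=8.317650 → y ← 3.127627 + 0.2·8.317650 = 4.791157
t=1.800000, y=4.791157: f=11.368028 → y ← 4.791157 + 0.2·11.368028 = 7.064763
y(2) ≈ 7.0648

7.0648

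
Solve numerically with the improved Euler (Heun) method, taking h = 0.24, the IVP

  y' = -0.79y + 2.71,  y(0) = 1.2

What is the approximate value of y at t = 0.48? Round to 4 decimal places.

Heun: k1 = f(t_n, y_n); k2 = f(t_n + h, y_n + h·k1); y_{n+1} = y_n + (h/2)·(k1 + k2).
t=0.000000, y=1.200000:
  k1 = f(0.000000, 1.200000) = 1.762000
  k2 = f(0.240000, 1.622880) = 1.427925
  y ← 1.200000 + (0.24/2)·(1.762000 + 1.427925) = 1.582791
t=0.240000, y=1.582791:
  k1 = f(0.240000, 1.582791) = 1.459595
  k2 = f(0.480000, 1.933094) = 1.182856
  y ← 1.582791 + (0.24/2)·(1.459595 + 1.182856) = 1.899885
y(0.48) ≈ 1.8999

1.8999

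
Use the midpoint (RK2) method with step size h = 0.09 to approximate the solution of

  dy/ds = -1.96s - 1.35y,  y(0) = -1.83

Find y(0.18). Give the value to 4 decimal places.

-1.4660

Midpoint: k1 = f(s_n, y_n); k2 = f(s_n + h/2, y_n + (h/2)·k1); y_{n+1} = y_n + h·k2.
s=0.000000, y=-1.830000:
  k1 = f(0.000000, -1.830000) = 2.470500
  k2 = f(0.045000, -1.718828) = 2.232217
  y ← -1.830000 + 0.09·2.232217 = -1.629100
s=0.090000, y=-1.629100:
  k1 = f(0.090000, -1.629100) = 2.022886
  k2 = f(0.135000, -1.538071) = 1.811795
  y ← -1.629100 + 0.09·1.811795 = -1.466039
y(0.18) ≈ -1.4660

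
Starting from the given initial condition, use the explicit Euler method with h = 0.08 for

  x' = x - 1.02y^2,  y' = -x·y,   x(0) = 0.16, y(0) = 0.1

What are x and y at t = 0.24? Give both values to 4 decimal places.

0.1990, 0.0959

Euler on (x,y): x_{n+1} = x_n + h·x', y_{n+1} = y_n + h·y'.
0.000000: (0.160000, 0.100000); f=(0.149800, -0.016000) → (0.171984, 0.098720)
0.080000: (0.171984, 0.098720); f=(0.162043, -0.016978) → (0.184947, 0.097362)
0.160000: (0.184947, 0.097362); f=(0.175279, -0.018007) → (0.198970, 0.095921)
(x(0.24), y(0.24)) ≈ (0.1990, 0.0959)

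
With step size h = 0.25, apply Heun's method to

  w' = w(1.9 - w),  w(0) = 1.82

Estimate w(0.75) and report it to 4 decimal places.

1.8787

Heun: k1 = f(x_n, w_n); k2 = f(x_n + h, w_n + h·k1); w_{n+1} = w_n + (h/2)·(k1 + k2).
x=0.000000, w=1.820000:
  k1 = f(0.000000, 1.820000) = 0.145600
  k2 = f(0.250000, 1.856400) = 0.080939
  w ← 1.820000 + (0.25/2)·(0.145600 + 0.080939) = 1.848317
x=0.250000, w=1.848317:
  k1 = f(0.250000, 1.848317) = 0.095526
  k2 = f(0.500000, 1.872199) = 0.052049
  w ← 1.848317 + (0.25/2)·(0.095526 + 0.052049) = 1.866764
x=0.500000, w=1.866764:
  k1 = f(0.500000, 1.866764) = 0.062043
  k2 = f(0.750000, 1.882275) = 0.033363
  w ← 1.866764 + (0.25/2)·(0.062043 + 0.033363) = 1.878690
w(0.75) ≈ 1.8787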